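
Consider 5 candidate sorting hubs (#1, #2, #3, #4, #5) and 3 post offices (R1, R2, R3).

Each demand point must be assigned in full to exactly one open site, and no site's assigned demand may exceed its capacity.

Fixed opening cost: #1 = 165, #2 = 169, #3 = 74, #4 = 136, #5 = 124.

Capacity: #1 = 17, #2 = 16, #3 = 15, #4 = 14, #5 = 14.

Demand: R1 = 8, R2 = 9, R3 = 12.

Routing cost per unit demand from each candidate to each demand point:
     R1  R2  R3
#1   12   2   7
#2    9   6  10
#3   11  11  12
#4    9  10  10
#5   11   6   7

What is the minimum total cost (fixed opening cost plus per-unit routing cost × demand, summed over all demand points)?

Open {#1, #5}; cheapest assignment that respects the capacities:
  #1 (cap 17, load 17): R1, R2 — cost 8×12 + 9×2 = 114
  #5 (cap 14, load 12): R3 — cost 12×7 = 84
  Shipping 198, fixed 289 → total 487.
  Any other capacity-feasible assignment to {#1, #5} ships for at least 198.
Compare {#1, #3}: its best feasible assignment gives total 497.
Compare {#1, #4}: its best feasible assignment gives total 535.
Every other set of open sites that can feasibly serve all demand totals ≥ 497 even under its best assignment. Minimum: 487.

487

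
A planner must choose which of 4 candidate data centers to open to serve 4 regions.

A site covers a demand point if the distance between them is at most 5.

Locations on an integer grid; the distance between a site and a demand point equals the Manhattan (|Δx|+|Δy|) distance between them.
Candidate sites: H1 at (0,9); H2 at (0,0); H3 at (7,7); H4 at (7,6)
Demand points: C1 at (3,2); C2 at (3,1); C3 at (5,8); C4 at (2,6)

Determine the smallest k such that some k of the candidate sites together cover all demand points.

2

Coverage sets (demand points within 5 of each site):
  H1: {C4}
  H2: {C1, C2}
  H3: {C3}
  H4: {C3, C4}
No single site covers all 4 demand points.
But {H2, H4} covers everything, so the minimum is 2.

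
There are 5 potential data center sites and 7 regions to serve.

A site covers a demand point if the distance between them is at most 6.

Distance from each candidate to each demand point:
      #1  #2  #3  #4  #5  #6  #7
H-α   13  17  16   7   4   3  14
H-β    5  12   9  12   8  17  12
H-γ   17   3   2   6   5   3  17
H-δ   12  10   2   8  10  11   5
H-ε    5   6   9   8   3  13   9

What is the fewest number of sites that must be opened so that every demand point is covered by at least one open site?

Coverage sets (demand points within 6 of each site):
  H-α: {#5, #6}
  H-β: {#1}
  H-γ: {#2, #3, #4, #5, #6}
  H-δ: {#3, #7}
  H-ε: {#1, #2, #5}
No 2 sites suffice: every size-2 union leaves at least one demand point uncovered.
But {H-β, H-γ, H-δ} covers everything, so the minimum is 3.

3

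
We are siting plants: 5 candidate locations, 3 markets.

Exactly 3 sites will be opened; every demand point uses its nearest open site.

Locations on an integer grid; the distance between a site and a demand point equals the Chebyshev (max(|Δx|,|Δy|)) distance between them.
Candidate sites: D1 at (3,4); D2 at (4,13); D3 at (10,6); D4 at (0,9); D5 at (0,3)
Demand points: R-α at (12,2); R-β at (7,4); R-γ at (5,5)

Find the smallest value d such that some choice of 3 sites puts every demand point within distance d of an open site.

Open {D1, D2, D3}.
  Farthest demand point is R-α at distance 4 (to D3); all others are ≤ 4.
With {D1, D3, D4} the worst case is 4.
With {D1, D3, D5} the worst case is 4.
No size-3 selection achieves below 4.

4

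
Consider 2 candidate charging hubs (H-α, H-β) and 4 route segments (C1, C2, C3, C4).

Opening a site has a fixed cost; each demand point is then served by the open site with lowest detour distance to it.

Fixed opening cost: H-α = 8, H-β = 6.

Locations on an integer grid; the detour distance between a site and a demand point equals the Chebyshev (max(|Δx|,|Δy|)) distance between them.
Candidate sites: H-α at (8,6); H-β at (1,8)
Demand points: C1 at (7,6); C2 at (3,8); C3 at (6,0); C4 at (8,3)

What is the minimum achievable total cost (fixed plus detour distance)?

23

Open {H-α}: assign each demand point to its cheapest open site.
  C1→H-α 1, C2→H-α 5, C3→H-α 6, C4→H-α 3
  detour distance 15, fixed 8 → total 23.
Compare {H-α, H-β}: detour distance 12 + fixed 14 = 26.
Compare {H-β}: detour distance 23 + fixed 6 = 29.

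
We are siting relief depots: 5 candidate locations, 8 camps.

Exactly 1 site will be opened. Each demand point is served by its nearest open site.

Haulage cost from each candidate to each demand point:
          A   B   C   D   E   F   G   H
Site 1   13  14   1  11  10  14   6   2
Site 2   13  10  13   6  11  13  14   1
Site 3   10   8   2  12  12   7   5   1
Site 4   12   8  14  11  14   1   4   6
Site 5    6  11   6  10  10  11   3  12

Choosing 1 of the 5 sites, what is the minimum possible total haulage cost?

Open {Site 3}.
  A→Site 3 10, B→Site 3 8, C→Site 3 2, D→Site 3 12, E→Site 3 12, F→Site 3 7, G→Site 3 5, H→Site 3 1  ⇒ total 57.
Compare {Site 5}: total 69.
Compare {Site 4}: total 70.
No size-1 selection does better; minimum is 57.

57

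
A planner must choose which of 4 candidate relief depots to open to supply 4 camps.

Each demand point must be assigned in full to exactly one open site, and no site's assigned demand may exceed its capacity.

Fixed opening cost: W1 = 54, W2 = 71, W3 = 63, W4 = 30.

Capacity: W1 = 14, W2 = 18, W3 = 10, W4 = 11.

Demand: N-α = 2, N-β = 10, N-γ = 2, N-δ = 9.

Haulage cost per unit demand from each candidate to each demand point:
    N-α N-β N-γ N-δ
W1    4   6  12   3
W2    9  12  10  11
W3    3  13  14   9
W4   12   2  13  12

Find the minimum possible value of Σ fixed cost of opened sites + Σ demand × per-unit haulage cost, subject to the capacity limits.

Open {W1, W4}; cheapest assignment that respects the capacities:
  W1 (cap 14, load 13): N-α, N-γ, N-δ — cost 2×4 + 2×12 + 9×3 = 59
  W4 (cap 11, load 10): N-β — cost 10×2 = 20
  Shipping 79, fixed 84 → total 163.
  Any other capacity-feasible assignment to {W1, W4} ships for at least 79.
Compare {W1, W3, W4}: its best feasible assignment gives total 224.
Compare {W1, W2, W4}: its best feasible assignment gives total 230.
Every other set of open sites that can feasibly serve all demand totals ≥ 224 even under its best assignment. Minimum: 163.

163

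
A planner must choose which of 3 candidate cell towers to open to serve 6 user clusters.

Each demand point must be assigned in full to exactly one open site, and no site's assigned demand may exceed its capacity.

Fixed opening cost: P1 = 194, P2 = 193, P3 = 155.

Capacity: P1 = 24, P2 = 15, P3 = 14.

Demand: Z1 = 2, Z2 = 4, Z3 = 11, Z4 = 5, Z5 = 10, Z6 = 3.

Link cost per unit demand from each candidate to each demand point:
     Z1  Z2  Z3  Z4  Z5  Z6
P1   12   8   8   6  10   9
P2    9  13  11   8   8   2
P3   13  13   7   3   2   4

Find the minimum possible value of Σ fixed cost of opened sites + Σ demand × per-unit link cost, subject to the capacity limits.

Open {P1, P3}; cheapest assignment that respects the capacities:
  P1 (cap 24, load 22): Z1, Z2, Z3, Z4 — cost 2×12 + 4×8 + 11×8 + 5×6 = 174
  P3 (cap 14, load 13): Z5, Z6 — cost 10×2 + 3×4 = 32
  Shipping 206, fixed 349 → total 555.
  Any other capacity-feasible assignment to {P1, P3} ships for at least 206.
Compare {P1, P2}: its best feasible assignment gives total 641.
Compare {P1, P2, P3}: its best feasible assignment gives total 736.
Every other set of open sites that can feasibly serve all demand totals ≥ 641 even under its best assignment. Minimum: 555.

555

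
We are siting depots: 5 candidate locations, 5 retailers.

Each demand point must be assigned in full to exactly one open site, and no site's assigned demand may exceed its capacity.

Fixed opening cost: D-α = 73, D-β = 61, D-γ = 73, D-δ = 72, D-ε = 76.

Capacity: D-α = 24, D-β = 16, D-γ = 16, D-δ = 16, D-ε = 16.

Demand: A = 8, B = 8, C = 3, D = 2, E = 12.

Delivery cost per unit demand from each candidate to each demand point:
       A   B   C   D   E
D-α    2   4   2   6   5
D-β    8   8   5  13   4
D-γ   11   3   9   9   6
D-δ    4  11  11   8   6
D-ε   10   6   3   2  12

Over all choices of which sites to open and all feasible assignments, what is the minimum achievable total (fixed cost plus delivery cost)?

Open {D-α, D-β}; cheapest assignment that respects the capacities:
  D-α (cap 24, load 21): A, B, C, D — cost 8×2 + 8×4 + 3×2 + 2×6 = 66
  D-β (cap 16, load 12): E — cost 12×4 = 48
  Shipping 114, fixed 134 → total 248.
  Any other capacity-feasible assignment to {D-α, D-β} ships for at least 114.
Compare {D-α, D-γ}: its best feasible assignment gives total 270.
Compare {D-α, D-δ}: its best feasible assignment gives total 283.
Every other set of open sites that can feasibly serve all demand totals ≥ 270 even under its best assignment. Minimum: 248.

248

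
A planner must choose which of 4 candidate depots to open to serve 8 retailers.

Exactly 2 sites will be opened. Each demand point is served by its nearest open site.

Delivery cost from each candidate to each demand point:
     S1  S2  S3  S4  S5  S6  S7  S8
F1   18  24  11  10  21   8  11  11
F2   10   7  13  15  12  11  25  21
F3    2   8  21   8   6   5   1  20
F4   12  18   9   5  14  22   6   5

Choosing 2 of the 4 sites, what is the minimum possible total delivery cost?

Open {F3, F4}.
  S1→F3 2, S2→F3 8, S3→F4 9, S4→F4 5, S5→F3 6, S6→F3 5, S7→F3 1, S8→F4 5  ⇒ total 41.
Compare {F1, F3}: total 52.
Compare {F2, F3}: total 62.
No size-2 selection does better; minimum is 41.

41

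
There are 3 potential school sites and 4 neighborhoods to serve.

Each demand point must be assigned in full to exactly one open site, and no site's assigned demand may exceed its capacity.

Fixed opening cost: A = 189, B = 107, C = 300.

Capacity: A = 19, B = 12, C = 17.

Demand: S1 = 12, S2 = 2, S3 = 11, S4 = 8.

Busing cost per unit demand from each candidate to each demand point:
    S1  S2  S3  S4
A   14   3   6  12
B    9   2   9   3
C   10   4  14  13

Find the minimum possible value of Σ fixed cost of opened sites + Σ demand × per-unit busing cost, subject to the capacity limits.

Open {A, C}; cheapest assignment that respects the capacities:
  A (cap 19, load 19): S3, S4 — cost 11×6 + 8×12 = 162
  C (cap 17, load 14): S1, S2 — cost 12×10 + 2×4 = 128
  Shipping 290, fixed 489 → total 779.
  Any other capacity-feasible assignment to {A, C} ships for at least 290.
Compare {A, B, C}: its best feasible assignment gives total 810.
Every other set of open sites that can feasibly serve all demand totals ≥ 810 even under its best assignment. Minimum: 779.

779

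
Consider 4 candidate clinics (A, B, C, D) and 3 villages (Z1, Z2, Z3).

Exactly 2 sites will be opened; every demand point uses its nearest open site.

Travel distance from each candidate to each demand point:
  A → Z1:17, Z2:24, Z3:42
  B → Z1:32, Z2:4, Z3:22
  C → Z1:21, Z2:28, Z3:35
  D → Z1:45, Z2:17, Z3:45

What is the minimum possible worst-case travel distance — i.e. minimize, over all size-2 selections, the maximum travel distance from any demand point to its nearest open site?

22

Open {A, B}.
  Farthest demand point is Z3 at travel distance 22 (to B); all others are ≤ 22.
With {B, C} the worst case is 22.
With {B, D} the worst case is 32.
No size-2 selection achieves below 22.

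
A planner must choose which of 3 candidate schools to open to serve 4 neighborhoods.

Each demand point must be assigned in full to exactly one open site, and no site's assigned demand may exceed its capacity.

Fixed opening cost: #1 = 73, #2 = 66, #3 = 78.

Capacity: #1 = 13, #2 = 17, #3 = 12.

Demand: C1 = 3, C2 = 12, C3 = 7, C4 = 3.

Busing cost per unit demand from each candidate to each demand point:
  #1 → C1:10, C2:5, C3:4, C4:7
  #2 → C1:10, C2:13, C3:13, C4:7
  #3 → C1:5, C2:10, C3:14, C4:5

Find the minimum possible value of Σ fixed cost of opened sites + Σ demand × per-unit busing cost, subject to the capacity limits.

341

Open {#1, #2}; cheapest assignment that respects the capacities:
  #1 (cap 13, load 12): C2 — cost 12×5 = 60
  #2 (cap 17, load 13): C1, C3, C4 — cost 3×10 + 7×13 + 3×7 = 142
  Shipping 202, fixed 139 → total 341.
  Any other capacity-feasible assignment to {#1, #2} ships for at least 202.
Compare {#1, #3}: its best feasible assignment gives total 350.
Compare {#1, #2, #3}: its best feasible assignment gives total 398.
Every other set of open sites that can feasibly serve all demand totals ≥ 350 even under its best assignment. Minimum: 341.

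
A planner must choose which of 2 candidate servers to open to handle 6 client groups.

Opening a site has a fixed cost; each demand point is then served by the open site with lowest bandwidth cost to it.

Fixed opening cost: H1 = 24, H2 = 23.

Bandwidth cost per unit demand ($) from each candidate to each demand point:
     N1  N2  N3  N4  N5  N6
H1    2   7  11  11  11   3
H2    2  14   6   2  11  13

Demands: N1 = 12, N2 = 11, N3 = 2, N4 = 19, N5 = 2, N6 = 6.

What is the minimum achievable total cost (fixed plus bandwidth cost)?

238

Open {H1, H2}: assign each demand point to its cheapest open site.
  N1→H1 12×2=24, N2→H1 11×7=77, N3→H2 2×6=12, N4→H2 19×2=38, N5→H1 2×11=22, N6→H1 6×3=18
  bandwidth cost 191, fixed 47 → total 238.
Compare {H2}: bandwidth cost 328 + fixed 23 = 351.
Compare {H1}: bandwidth cost 372 + fixed 24 = 396.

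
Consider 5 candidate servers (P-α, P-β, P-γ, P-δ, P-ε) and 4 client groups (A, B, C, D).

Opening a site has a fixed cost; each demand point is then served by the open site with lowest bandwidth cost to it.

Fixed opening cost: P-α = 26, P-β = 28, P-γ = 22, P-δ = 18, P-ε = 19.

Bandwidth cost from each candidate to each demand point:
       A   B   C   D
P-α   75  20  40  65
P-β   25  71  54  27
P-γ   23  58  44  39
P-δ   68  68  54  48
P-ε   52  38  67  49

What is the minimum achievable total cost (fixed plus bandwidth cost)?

166

Open {P-α, P-β}: assign each demand point to its cheapest open site.
  A→P-β 25, B→P-α 20, C→P-α 40, D→P-β 27
  bandwidth cost 112, fixed 54 → total 166.
Compare {P-α, P-γ}: bandwidth cost 122 + fixed 48 = 170.
Compare {P-α, P-β, P-δ}: bandwidth cost 112 + fixed 72 = 184.
Compare {P-γ, P-ε}: bandwidth cost 144 + fixed 41 = 185.
All other subsets cost ≥ 170. Minimum total cost: 166.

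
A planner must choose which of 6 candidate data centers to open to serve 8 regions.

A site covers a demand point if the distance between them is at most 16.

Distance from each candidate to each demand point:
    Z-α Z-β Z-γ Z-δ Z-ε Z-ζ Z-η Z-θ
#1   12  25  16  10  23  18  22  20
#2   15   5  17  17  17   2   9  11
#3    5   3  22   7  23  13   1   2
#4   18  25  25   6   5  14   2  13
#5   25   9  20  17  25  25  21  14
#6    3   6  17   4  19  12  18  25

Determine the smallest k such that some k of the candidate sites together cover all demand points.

Coverage sets (demand points within 16 of each site):
  #1: {Z-α, Z-γ, Z-δ}
  #2: {Z-α, Z-β, Z-ζ, Z-η, Z-θ}
  #3: {Z-α, Z-β, Z-δ, Z-ζ, Z-η, Z-θ}
  #4: {Z-δ, Z-ε, Z-ζ, Z-η, Z-θ}
  #5: {Z-β, Z-θ}
  #6: {Z-α, Z-β, Z-δ, Z-ζ}
No 2 sites suffice: every size-2 union leaves at least one demand point uncovered.
But {#1, #2, #4} covers everything, so the minimum is 3.

3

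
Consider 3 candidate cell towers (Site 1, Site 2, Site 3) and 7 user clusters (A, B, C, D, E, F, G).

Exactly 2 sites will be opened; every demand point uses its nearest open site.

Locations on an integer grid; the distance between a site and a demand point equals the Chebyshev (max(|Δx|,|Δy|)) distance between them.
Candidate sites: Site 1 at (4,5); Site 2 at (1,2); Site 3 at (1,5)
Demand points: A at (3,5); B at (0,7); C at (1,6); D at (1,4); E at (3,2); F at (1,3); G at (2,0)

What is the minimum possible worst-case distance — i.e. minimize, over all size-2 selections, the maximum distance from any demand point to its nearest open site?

2

Open {Site 2, Site 3}.
  Farthest demand point is A at distance 2 (to Site 3); all others are ≤ 2.
With {Site 1, Site 2} the worst case is 4.
With {Site 1, Site 3} the worst case is 5.
No size-2 selection achieves below 2.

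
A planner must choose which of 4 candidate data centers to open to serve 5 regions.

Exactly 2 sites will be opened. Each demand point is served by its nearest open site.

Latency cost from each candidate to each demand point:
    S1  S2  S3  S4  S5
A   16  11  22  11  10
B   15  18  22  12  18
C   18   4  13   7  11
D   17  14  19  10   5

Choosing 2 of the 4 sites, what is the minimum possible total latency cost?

Open {C, D}.
  S1→D 17, S2→C 4, S3→C 13, S4→C 7, S5→D 5  ⇒ total 46.
Compare {A, C}: total 50.
Compare {B, C}: total 50.
No size-2 selection does better; minimum is 46.

46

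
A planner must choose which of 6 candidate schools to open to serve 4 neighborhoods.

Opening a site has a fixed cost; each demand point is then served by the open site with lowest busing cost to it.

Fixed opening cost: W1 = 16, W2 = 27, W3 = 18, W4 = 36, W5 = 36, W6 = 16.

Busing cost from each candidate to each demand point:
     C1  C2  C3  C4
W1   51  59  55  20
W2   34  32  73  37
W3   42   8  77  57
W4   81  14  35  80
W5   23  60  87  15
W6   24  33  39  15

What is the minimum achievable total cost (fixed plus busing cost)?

120

Open {W3, W6}: assign each demand point to its cheapest open site.
  C1→W6 24, C2→W3 8, C3→W6 39, C4→W6 15
  busing cost 86, fixed 34 → total 120.
Compare {W6}: busing cost 111 + fixed 16 = 127.
Compare {W1, W3, W6}: busing cost 86 + fixed 50 = 136.
Compare {W4, W6}: busing cost 88 + fixed 52 = 140.
All other subsets cost ≥ 127. Minimum total cost: 120.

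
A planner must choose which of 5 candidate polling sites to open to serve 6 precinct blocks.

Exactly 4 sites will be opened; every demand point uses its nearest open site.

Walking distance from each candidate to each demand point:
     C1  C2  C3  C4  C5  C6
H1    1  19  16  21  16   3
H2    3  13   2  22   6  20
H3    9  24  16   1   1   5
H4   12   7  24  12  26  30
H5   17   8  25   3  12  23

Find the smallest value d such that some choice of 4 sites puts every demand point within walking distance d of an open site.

7

Open {H1, H2, H3, H4}.
  Farthest demand point is C2 at walking distance 7 (to H4); all others are ≤ 7.
With {H1, H2, H4, H5} the worst case is 7.
With {H2, H3, H4, H5} the worst case is 7.
No size-4 selection achieves below 7.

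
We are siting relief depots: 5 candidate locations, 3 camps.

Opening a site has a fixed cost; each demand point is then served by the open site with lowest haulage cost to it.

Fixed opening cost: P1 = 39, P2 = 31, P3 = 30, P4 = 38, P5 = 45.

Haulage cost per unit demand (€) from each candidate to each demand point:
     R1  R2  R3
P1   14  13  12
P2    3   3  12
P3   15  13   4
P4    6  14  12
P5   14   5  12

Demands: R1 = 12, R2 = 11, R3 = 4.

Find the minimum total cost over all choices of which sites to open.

146

Open {P2, P3}: assign each demand point to its cheapest open site.
  R1→P2 12×3=36, R2→P2 11×3=33, R3→P3 4×4=16
  haulage cost 85, fixed 61 → total 146.
Compare {P2}: haulage cost 117 + fixed 31 = 148.
Compare {P2, P3, P4}: haulage cost 85 + fixed 99 = 184.
Compare {P1, P2, P3}: haulage cost 85 + fixed 100 = 185.
All other subsets cost ≥ 148. Minimum total cost: 146.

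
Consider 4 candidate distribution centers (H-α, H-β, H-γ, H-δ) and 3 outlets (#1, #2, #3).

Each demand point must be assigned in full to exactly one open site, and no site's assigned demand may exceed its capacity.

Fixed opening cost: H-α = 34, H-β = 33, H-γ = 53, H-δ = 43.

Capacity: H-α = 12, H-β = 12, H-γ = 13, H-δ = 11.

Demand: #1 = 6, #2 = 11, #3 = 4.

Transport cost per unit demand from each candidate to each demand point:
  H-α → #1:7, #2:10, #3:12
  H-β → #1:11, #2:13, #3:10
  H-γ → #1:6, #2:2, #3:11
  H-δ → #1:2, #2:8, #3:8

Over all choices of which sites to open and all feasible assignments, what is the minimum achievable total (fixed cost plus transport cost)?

162

Open {H-γ, H-δ}; cheapest assignment that respects the capacities:
  H-γ (cap 13, load 11): #2 — cost 11×2 = 22
  H-δ (cap 11, load 10): #1, #3 — cost 6×2 + 4×8 = 44
  Shipping 66, fixed 96 → total 162.
  Any other capacity-feasible assignment to {H-γ, H-δ} ships for at least 66.
Compare {H-β, H-γ, H-δ}: its best feasible assignment gives total 195.
Compare {H-α, H-γ, H-δ}: its best feasible assignment gives total 196.
Every other set of open sites that can feasibly serve all demand totals ≥ 195 even under its best assignment. Minimum: 162.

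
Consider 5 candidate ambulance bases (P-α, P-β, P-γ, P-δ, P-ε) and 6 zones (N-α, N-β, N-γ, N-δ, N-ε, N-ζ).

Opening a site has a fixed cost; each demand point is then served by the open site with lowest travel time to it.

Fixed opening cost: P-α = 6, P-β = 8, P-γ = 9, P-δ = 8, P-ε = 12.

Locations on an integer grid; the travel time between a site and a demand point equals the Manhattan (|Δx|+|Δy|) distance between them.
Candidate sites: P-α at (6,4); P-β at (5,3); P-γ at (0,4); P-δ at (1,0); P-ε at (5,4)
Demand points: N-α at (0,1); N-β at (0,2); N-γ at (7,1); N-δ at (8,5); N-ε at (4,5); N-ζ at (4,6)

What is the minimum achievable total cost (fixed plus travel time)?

33

Open {P-α, P-δ}: assign each demand point to its cheapest open site.
  N-α→P-δ 2, N-β→P-δ 3, N-γ→P-α 4, N-δ→P-α 3, N-ε→P-α 3, N-ζ→P-α 4
  travel time 19, fixed 14 → total 33.
Compare {P-α, P-γ}: travel time 19 + fixed 15 = 34.
Compare {P-α}: travel time 31 + fixed 6 = 37.
Compare {P-β}: travel time 29 + fixed 8 = 37.
All other subsets cost ≥ 34. Minimum total cost: 33.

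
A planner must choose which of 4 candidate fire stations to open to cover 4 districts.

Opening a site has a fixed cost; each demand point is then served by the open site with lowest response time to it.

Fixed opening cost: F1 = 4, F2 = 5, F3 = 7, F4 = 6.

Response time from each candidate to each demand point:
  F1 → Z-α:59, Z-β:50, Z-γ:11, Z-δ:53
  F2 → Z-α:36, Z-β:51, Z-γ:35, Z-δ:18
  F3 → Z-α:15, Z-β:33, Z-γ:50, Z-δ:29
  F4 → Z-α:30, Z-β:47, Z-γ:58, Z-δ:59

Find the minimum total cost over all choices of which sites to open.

Open {F1, F2, F3}: assign each demand point to its cheapest open site.
  Z-α→F3 15, Z-β→F3 33, Z-γ→F1 11, Z-δ→F2 18
  response time 77, fixed 16 → total 93.
Compare {F1, F3}: response time 88 + fixed 11 = 99.
Compare {F1, F2, F3, F4}: response time 77 + fixed 22 = 99.
Compare {F1, F3, F4}: response time 88 + fixed 17 = 105.
All other subsets cost ≥ 99. Minimum total cost: 93.

93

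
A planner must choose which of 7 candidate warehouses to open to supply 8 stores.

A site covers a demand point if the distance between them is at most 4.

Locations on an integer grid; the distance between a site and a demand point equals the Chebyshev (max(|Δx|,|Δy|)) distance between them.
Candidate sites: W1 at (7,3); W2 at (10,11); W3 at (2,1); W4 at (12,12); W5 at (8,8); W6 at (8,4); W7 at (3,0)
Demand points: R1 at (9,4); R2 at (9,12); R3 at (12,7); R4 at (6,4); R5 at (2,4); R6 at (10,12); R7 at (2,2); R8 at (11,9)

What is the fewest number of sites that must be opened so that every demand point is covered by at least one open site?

Coverage sets (demand points within 4 of each site):
  W1: {R1, R4}
  W2: {R2, R3, R6, R8}
  W3: {R4, R5, R7}
  W4: {R2, R6, R8}
  W5: {R1, R2, R3, R4, R6, R8}
  W6: {R1, R3, R4}
  W7: {R4, R5, R7}
No single site covers all 8 demand points.
But {W3, W5} covers everything, so the minimum is 2.

2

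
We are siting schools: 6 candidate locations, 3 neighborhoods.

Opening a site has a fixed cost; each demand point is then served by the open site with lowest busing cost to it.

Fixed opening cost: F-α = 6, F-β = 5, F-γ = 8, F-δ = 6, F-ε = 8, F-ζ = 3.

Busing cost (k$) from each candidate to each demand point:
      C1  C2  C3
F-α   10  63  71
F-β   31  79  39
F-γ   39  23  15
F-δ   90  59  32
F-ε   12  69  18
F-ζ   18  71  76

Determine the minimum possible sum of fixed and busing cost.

62

Open {F-α, F-γ}: assign each demand point to its cheapest open site.
  C1→F-α 10, C2→F-γ 23, C3→F-γ 15
  busing cost 48, fixed 14 → total 62.
Compare {F-α, F-γ, F-ζ}: busing cost 48 + fixed 17 = 65.
Compare {F-γ, F-ε}: busing cost 50 + fixed 16 = 66.
Compare {F-γ, F-ζ}: busing cost 56 + fixed 11 = 67.
All other subsets cost ≥ 65. Minimum total cost: 62.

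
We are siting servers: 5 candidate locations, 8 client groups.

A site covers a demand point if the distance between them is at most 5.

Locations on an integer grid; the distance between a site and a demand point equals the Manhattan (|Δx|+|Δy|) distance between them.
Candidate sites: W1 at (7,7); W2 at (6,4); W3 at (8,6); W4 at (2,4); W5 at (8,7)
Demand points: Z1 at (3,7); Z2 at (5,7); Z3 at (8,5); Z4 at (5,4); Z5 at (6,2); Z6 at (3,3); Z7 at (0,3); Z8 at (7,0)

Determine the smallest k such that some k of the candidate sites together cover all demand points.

2

Coverage sets (demand points within 5 of each site):
  W1: {Z1, Z2, Z3, Z4}
  W2: {Z2, Z3, Z4, Z5, Z6, Z8}
  W3: {Z2, Z3, Z4}
  W4: {Z1, Z4, Z6, Z7}
  W5: {Z1, Z2, Z3}
No single site covers all 8 demand points.
But {W2, W4} covers everything, so the minimum is 2.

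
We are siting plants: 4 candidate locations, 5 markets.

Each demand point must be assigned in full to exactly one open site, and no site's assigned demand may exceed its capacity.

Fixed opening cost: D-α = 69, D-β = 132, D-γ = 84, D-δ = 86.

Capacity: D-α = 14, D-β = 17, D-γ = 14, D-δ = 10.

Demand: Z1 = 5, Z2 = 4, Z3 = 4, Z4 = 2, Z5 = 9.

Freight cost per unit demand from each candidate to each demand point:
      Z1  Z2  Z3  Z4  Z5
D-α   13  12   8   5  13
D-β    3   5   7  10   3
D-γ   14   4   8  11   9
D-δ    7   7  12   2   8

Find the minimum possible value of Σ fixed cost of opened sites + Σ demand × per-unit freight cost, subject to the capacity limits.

326

Open {D-β, D-γ}; cheapest assignment that respects the capacities:
  D-β (cap 17, load 16): Z1, Z4, Z5 — cost 5×3 + 2×10 + 9×3 = 62
  D-γ (cap 14, load 8): Z2, Z3 — cost 4×4 + 4×8 = 48
  Shipping 110, fixed 216 → total 326.
  Any other capacity-feasible assignment to {D-β, D-γ} ships for at least 110.
Compare {D-β, D-δ}: its best feasible assignment gives total 332.
Compare {D-α, D-β}: its best feasible assignment gives total 333.
Every other set of open sites that can feasibly serve all demand totals ≥ 332 even under its best assignment. Minimum: 326.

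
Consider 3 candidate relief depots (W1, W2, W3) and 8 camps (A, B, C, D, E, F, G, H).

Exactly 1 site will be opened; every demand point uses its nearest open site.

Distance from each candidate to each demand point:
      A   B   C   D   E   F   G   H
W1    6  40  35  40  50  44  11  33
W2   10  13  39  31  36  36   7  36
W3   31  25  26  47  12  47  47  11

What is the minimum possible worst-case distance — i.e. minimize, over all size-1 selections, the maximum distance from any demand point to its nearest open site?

Open {W2}.
  Farthest demand point is C at distance 39 (to W2); all others are ≤ 39.
With {W3} the worst case is 47.
With {W1} the worst case is 50.
No size-1 selection achieves below 39.

39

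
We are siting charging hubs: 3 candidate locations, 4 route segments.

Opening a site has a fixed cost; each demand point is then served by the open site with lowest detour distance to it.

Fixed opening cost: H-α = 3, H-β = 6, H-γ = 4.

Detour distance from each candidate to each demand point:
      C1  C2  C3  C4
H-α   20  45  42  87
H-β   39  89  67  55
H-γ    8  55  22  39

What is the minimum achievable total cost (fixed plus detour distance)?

121

Open {H-α, H-γ}: assign each demand point to its cheapest open site.
  C1→H-γ 8, C2→H-α 45, C3→H-γ 22, C4→H-γ 39
  detour distance 114, fixed 7 → total 121.
Compare {H-α, H-β, H-γ}: detour distance 114 + fixed 13 = 127.
Compare {H-γ}: detour distance 124 + fixed 4 = 128.
Compare {H-β, H-γ}: detour distance 124 + fixed 10 = 134.
All other subsets cost ≥ 127. Minimum total cost: 121.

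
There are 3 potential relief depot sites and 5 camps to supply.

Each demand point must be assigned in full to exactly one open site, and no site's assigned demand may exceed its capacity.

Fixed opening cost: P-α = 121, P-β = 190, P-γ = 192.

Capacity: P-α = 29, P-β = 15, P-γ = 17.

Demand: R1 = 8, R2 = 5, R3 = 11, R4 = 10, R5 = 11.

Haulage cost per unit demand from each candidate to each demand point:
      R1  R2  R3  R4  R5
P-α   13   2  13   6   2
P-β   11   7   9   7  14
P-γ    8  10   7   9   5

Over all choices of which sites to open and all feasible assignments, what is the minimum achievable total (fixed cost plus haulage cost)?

Open {P-α, P-γ}; cheapest assignment that respects the capacities:
  P-α (cap 29, load 29): R1, R4, R5 — cost 8×13 + 10×6 + 11×2 = 186
  P-γ (cap 17, load 16): R2, R3 — cost 5×10 + 11×7 = 127
  Shipping 313, fixed 313 → total 626.
  Any other capacity-feasible assignment to {P-α, P-γ} ships for at least 313.
Compare {P-α, P-β, P-γ}: its best feasible assignment gives total 758.
Every other set of open sites that can feasibly serve all demand totals ≥ 758 even under its best assignment. Minimum: 626.

626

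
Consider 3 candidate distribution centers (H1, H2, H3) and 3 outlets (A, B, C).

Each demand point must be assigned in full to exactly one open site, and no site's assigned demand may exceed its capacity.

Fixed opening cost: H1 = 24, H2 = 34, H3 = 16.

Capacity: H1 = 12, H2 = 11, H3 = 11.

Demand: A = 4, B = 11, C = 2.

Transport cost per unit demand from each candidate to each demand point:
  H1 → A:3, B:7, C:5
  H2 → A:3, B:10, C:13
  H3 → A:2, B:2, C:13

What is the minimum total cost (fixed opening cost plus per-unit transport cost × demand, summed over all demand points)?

84

Open {H1, H3}; cheapest assignment that respects the capacities:
  H1 (cap 12, load 6): A, C — cost 4×3 + 2×5 = 22
  H3 (cap 11, load 11): B — cost 11×2 = 22
  Shipping 44, fixed 40 → total 84.
  Any other capacity-feasible assignment to {H1, H3} ships for at least 44.
Compare {H2, H3}: its best feasible assignment gives total 110.
Compare {H1, H2, H3}: its best feasible assignment gives total 118.
Every other set of open sites that can feasibly serve all demand totals ≥ 110 even under its best assignment. Minimum: 84.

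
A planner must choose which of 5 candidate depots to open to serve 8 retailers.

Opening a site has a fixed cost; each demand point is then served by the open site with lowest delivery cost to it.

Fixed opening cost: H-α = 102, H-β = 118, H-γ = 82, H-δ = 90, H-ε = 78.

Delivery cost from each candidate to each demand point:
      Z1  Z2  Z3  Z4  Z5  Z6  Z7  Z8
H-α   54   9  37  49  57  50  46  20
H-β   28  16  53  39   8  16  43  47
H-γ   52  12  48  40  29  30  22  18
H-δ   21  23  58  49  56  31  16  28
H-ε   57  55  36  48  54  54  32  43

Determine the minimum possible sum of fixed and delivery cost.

Open {H-γ}: assign each demand point to its cheapest open site.
  Z1→H-γ 52, Z2→H-γ 12, Z3→H-γ 48, Z4→H-γ 40, Z5→H-γ 29, Z6→H-γ 30, Z7→H-γ 22, Z8→H-γ 18
  delivery cost 251, fixed 82 → total 333.
Compare {H-β}: delivery cost 250 + fixed 118 = 368.
Compare {H-δ}: delivery cost 282 + fixed 90 = 372.
Compare {H-γ, H-δ}: delivery cost 214 + fixed 172 = 386.
All other subsets cost ≥ 368. Minimum total cost: 333.

333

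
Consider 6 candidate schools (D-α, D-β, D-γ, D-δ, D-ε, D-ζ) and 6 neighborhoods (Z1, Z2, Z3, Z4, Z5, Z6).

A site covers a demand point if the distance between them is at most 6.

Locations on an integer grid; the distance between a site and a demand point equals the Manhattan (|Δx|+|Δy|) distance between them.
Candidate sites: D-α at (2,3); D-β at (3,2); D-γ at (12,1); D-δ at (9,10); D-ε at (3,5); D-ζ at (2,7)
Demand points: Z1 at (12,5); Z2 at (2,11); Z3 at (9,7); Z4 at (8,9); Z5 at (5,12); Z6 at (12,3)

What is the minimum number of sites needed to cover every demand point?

Coverage sets (demand points within 6 of each site):
  D-α: {}
  D-β: {}
  D-γ: {Z1, Z6}
  D-δ: {Z3, Z4, Z5}
  D-ε: {}
  D-ζ: {Z2}
No 2 sites suffice: every size-2 union leaves at least one demand point uncovered.
But {D-γ, D-δ, D-ζ} covers everything, so the minimum is 3.

3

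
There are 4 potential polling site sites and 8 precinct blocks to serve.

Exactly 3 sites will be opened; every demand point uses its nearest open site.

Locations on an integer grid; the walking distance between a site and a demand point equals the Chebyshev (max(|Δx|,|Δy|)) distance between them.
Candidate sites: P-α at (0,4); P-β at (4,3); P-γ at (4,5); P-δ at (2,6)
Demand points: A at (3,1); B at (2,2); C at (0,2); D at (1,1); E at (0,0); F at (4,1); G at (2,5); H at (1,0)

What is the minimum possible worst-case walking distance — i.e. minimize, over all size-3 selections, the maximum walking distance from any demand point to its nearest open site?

Open {P-α, P-β, P-γ}.
  Farthest demand point is E at walking distance 4 (to P-α); all others are ≤ 4.
With {P-α, P-β, P-δ} the worst case is 4.
With {P-α, P-γ, P-δ} the worst case is 4.
No size-3 selection achieves below 4.

4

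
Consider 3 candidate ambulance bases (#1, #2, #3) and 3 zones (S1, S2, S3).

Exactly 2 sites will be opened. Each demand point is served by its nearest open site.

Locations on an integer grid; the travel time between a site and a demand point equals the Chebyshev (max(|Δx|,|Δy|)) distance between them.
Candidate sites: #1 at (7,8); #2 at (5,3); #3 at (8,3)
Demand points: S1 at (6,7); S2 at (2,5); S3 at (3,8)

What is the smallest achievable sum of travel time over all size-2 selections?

Open {#1, #2}.
  S1→#1 1, S2→#2 3, S3→#1 4  ⇒ total 8.
Compare {#1, #3}: total 10.
Compare {#2, #3}: total 12.

8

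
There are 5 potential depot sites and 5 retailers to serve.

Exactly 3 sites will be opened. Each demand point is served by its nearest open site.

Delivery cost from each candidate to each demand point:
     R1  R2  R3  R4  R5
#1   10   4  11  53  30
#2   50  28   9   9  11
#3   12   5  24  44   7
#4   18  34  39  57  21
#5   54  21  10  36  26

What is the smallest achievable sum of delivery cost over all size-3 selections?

Open {#1, #2, #3}.
  R1→#1 10, R2→#1 4, R3→#2 9, R4→#2 9, R5→#3 7  ⇒ total 39.
Compare {#2, #3, #4}: total 42.
Compare {#2, #3, #5}: total 42.
No size-3 selection does better; minimum is 39.

39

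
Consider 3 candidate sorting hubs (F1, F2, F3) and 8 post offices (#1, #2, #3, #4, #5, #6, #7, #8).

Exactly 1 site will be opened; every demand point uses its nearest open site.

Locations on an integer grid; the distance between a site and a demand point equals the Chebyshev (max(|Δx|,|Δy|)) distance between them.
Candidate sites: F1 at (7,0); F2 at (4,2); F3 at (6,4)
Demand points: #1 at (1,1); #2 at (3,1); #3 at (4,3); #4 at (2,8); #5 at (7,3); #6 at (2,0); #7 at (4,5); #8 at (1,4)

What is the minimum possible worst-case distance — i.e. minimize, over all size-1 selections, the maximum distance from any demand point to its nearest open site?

5

Open {F3}.
  Farthest demand point is #1 at distance 5 (to F3); all others are ≤ 5.
With {F2} the worst case is 6.
With {F1} the worst case is 8.
No size-1 selection achieves below 5.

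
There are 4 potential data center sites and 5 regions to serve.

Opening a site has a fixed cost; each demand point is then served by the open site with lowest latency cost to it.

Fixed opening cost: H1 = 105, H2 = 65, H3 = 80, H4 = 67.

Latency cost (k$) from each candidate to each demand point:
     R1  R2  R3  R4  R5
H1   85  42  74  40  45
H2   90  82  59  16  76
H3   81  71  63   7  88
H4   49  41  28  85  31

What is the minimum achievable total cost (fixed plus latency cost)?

297

Open {H2, H4}: assign each demand point to its cheapest open site.
  R1→H4 49, R2→H4 41, R3→H4 28, R4→H2 16, R5→H4 31
  latency cost 165, fixed 132 → total 297.
Compare {H4}: latency cost 234 + fixed 67 = 301.
Compare {H3, H4}: latency cost 156 + fixed 147 = 303.
Compare {H1, H4}: latency cost 189 + fixed 172 = 361.
All other subsets cost ≥ 301. Minimum total cost: 297.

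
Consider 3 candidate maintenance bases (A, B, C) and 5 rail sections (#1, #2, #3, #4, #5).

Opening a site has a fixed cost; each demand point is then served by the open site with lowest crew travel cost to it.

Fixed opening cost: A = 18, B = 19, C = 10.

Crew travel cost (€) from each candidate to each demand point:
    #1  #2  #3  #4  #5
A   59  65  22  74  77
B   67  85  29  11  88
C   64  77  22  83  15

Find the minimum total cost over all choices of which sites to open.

218

Open {B, C}: assign each demand point to its cheapest open site.
  #1→C 64, #2→C 77, #3→C 22, #4→B 11, #5→C 15
  crew travel cost 189, fixed 29 → total 218.
Compare {A, B, C}: crew travel cost 172 + fixed 47 = 219.
Compare {A, C}: crew travel cost 235 + fixed 28 = 263.
Compare {C}: crew travel cost 261 + fixed 10 = 271.
All other subsets cost ≥ 219. Minimum total cost: 218.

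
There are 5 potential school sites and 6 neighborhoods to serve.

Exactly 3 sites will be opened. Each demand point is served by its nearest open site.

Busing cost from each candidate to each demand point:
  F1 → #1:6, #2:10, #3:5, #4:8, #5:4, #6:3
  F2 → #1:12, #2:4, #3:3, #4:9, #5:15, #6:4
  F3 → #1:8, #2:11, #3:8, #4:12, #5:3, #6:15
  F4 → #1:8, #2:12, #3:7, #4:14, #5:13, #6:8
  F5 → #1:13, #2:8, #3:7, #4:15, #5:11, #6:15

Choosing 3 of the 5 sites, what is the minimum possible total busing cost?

27

Open {F1, F2, F3}.
  #1→F1 6, #2→F2 4, #3→F2 3, #4→F1 8, #5→F3 3, #6→F1 3  ⇒ total 27.
Compare {F1, F2, F4}: total 28.
Compare {F1, F2, F5}: total 28.
No size-3 selection does better; minimum is 27.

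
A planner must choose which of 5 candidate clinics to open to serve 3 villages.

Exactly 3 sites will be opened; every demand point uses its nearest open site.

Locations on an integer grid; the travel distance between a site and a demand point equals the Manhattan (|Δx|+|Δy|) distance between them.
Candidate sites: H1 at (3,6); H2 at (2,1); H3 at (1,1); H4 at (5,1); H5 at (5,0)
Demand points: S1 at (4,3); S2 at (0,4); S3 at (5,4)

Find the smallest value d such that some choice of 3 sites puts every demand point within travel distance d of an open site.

Open {H1, H2, H3}.
  Farthest demand point is S1 at travel distance 4 (to H1); all others are ≤ 4.
With {H1, H3, H4} the worst case is 4.
With {H1, H3, H5} the worst case is 4.
No size-3 selection achieves below 4.

4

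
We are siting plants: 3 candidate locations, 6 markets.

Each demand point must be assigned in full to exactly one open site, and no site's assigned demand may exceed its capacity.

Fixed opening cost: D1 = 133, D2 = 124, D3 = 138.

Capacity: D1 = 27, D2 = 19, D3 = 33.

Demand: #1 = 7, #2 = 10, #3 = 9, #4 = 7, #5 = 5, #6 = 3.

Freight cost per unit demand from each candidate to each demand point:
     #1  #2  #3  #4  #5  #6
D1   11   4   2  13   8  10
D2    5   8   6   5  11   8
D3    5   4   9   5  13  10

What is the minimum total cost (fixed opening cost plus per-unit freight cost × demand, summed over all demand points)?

449

Open {D1, D2}; cheapest assignment that respects the capacities:
  D1 (cap 27, load 24): #2, #3, #5 — cost 10×4 + 9×2 + 5×8 = 98
  D2 (cap 19, load 17): #1, #4, #6 — cost 7×5 + 7×5 + 3×8 = 94
  Shipping 192, fixed 257 → total 449.
  Any other capacity-feasible assignment to {D1, D2} ships for at least 192.
Compare {D1, D3}: its best feasible assignment gives total 469.
Compare {D2, D3}: its best feasible assignment gives total 505.
Every other set of open sites that can feasibly serve all demand totals ≥ 469 even under its best assignment. Minimum: 449.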